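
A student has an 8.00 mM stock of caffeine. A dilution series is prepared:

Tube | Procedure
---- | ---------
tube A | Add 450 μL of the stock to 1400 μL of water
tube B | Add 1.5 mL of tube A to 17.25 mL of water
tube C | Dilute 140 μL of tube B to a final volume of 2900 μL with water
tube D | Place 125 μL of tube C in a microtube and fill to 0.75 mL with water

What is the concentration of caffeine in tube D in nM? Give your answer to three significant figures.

1.25 × 10^3 nM

Step 1: 450 μL + 1400 μL = 1850 μL total → factor 1850/450 = 4.1111
Step 2: 1.5 mL + 17.25 mL = 18.75 mL total → factor 18.75/1.5 = 12.5
Step 3: 140 μL brought to 2900 μL → factor 2900/140 = 20.714
Step 4: 125 μL brought to 0.75 mL → factor 750/125 = 6
Overall dilution factor = 4.1111 × 12.5 × 20.714 × 6 = 6386.9
Final = 8.00 mM / 6386.9 = 0.001253 mM = 1.25 × 10^3 nM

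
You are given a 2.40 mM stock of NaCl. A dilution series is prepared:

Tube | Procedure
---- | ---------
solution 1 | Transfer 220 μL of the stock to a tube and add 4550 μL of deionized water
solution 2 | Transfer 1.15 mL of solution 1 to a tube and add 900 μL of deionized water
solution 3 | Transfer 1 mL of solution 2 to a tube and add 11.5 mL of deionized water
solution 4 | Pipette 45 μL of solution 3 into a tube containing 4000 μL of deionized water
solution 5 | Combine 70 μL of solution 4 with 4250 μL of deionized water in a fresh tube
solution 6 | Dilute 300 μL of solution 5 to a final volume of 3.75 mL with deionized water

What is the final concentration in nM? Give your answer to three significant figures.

Step 1: 220 μL + 4550 μL = 4770 μL total → factor 4770/220 = 21.682
Step 2: 1.15 mL + 900 μL = 2.05 mL total → factor 2.05/1.15 = 1.7826
Step 3: 1 mL + 11.5 mL = 12.5 mL total → factor 12.5/1 = 12.5
Step 4: 45 μL + 4000 μL = 4045 μL total → factor 4045/45 = 89.889
Step 5: 70 μL + 4250 μL = 4320 μL total → factor 4320/70 = 61.714
Step 6: 300 μL brought to 3.75 mL → factor 3750/300 = 12.5
Overall dilution factor = 21.682 × 1.7826 × 12.5 × 89.889 × 61.714 × 12.5 = 3.3501 × 10^7
Final = 2.40 mM / 3.3501 × 10^7 = 7.164 × 10^-8 mM = 0.0716 nM

0.0716 nM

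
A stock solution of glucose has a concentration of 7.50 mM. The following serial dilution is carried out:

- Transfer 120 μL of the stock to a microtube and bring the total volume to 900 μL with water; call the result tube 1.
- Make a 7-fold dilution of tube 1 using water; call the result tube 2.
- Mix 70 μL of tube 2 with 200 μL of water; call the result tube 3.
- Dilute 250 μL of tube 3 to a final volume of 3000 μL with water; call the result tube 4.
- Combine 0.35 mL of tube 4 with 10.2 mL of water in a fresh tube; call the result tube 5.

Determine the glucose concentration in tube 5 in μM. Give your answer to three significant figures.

0.102 μM

Step 1: 120 μL brought to 900 μL → factor 900/120 = 7.5
Step 2: 7-fold → factor 7
Step 3: 70 μL + 200 μL = 270 μL total → factor 270/70 = 3.8571
Step 4: 250 μL brought to 3000 μL → factor 3000/250 = 12
Step 5: 0.35 mL + 10.2 mL = 10.55 mL total → factor 10.55/0.35 = 30.143
Overall dilution factor = 7.5 × 7 × 3.8571 × 12 × 30.143 = 73247
Final = 7.50 mM / 73247 = 0.0001024 mM = 0.102 μM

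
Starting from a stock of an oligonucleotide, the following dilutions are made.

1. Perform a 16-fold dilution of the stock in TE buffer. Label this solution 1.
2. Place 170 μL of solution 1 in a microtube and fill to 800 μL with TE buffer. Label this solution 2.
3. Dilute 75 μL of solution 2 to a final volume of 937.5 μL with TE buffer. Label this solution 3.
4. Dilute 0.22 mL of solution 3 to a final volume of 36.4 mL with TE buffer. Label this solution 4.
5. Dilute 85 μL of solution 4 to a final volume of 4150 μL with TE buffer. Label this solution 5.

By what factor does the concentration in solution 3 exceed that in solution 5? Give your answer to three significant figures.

Step 1: 16-fold → factor 16
Step 2: 170 μL brought to 800 μL → factor 800/170 = 4.7059
Step 3: 75 μL brought to 937.5 μL → factor 937.5/75 = 12.5
Step 4: 0.22 mL brought to 36.4 mL → factor 36.4/0.22 = 165.45
Step 5: 85 μL brought to 4150 μL → factor 4150/85 = 48.824
Dilution factor to solution 3 = 941.18; to solution 5 = 7.6029 × 10^6
[solution 3]/[solution 5] = (factor to solution 5)/(factor to solution 3) = 7.6029 × 10^6/941.18 = 8.08 × 10^3

8.08 × 10^3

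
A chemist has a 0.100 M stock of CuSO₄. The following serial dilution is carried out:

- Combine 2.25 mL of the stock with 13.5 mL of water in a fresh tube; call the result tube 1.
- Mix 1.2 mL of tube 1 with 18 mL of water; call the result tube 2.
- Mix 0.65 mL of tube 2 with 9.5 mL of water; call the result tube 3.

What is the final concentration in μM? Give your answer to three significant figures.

Step 1: 2.25 mL + 13.5 mL = 15.75 mL total → factor 15.75/2.25 = 7
Step 2: 1.2 mL + 18 mL = 19.2 mL total → factor 19.2/1.2 = 16
Step 3: 0.65 mL + 9.5 mL = 10.15 mL total → factor 10.15/0.65 = 15.615
Overall dilution factor = 7 × 16 × 15.615 = 1748.9
Final = 0.100 M / 1748.9 = 5.718 × 10^-5 M = 57.2 μM

57.2 μM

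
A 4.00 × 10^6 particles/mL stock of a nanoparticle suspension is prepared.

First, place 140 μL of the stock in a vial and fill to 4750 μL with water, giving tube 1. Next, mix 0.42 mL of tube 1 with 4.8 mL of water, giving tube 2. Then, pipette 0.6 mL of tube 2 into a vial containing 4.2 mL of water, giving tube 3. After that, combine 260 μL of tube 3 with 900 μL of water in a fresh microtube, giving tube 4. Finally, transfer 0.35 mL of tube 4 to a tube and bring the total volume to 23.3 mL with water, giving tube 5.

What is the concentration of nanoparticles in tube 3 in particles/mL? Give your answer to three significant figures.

1.19 × 10^3 particles/mL

Step 1: 140 μL brought to 4750 μL → factor 4750/140 = 33.929
Step 2: 0.42 mL + 4.8 mL = 5.22 mL total → factor 5.22/0.42 = 12.429
Step 3: 0.6 mL + 4.2 mL = 4.8 mL total → factor 4.8/0.6 = 8
Dilution factor through tube 3 = 33.929 × 12.429 × 8 = 3373.5
[tube 3] = 4.00 × 10^6 particles/mL / 3373.5 = 1.19 × 10^3 particles/mL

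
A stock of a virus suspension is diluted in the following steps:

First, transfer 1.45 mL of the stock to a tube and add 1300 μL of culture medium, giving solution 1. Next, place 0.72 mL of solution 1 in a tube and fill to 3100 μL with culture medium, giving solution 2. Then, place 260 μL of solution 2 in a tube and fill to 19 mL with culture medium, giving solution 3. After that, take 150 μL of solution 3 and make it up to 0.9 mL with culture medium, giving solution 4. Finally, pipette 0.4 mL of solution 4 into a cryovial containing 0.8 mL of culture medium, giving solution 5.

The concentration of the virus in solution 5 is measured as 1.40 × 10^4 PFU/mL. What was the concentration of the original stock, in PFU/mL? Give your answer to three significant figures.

Step 1: 1.45 mL + 1300 μL = 2.75 mL total → factor 2.75/1.45 = 1.8966
Step 2: 0.72 mL brought to 3100 μL → factor 3.1/0.72 = 4.3056
Step 3: 260 μL brought to 19 mL → factor 19000/260 = 73.077
Step 4: 150 μL brought to 0.9 mL → factor 900/150 = 6
Step 5: 0.4 mL + 0.8 mL = 1.2 mL total → factor 1.2/0.4 = 3
Overall dilution factor = 1.8966 × 4.3056 × 73.077 × 6 × 3 = 10741
Stock = 1.40 × 10^4 PFU/mL × 10741 = 1.50 × 10^8 PFU/mL

1.50 × 10^8 PFU/mL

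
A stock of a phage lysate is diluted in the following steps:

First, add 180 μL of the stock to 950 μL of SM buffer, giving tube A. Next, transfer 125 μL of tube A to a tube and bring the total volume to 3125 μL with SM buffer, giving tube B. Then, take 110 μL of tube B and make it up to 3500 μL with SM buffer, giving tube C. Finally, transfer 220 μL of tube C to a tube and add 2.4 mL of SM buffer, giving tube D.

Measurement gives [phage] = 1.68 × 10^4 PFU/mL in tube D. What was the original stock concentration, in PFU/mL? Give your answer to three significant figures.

9.99 × 10^8 PFU/mL

Step 1: 180 μL + 950 μL = 1130 μL total → factor 1130/180 = 6.2778
Step 2: 125 μL brought to 3125 μL → factor 3125/125 = 25
Step 3: 110 μL brought to 3500 μL → factor 3500/110 = 31.818
Step 4: 220 μL + 2.4 mL = 2620 μL total → factor 2620/220 = 11.909
Overall dilution factor = 6.2778 × 25 × 31.818 × 11.909 = 59470
Stock = 1.68 × 10^4 PFU/mL × 59470 = 9.99 × 10^8 PFU/mL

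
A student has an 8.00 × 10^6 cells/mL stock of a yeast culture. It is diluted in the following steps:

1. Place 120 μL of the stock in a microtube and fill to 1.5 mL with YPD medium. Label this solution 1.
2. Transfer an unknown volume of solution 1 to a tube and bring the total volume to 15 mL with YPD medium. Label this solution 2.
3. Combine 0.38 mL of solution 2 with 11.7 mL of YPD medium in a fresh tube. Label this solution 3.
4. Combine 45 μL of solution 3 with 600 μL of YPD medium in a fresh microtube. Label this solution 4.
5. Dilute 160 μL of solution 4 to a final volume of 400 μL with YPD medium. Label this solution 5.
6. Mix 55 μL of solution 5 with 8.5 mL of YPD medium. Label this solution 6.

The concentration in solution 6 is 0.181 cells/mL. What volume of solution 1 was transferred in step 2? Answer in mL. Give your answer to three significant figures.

Step 1: 120 μL brought to 1.5 mL → factor 1500/120 = 12.5
Step 2: v brought to 15 mL → factor = 15 mL/v
Step 3: 0.38 mL + 11.7 mL = 12.08 mL total → factor 12.08/0.38 = 31.789
Step 4: 45 μL + 600 μL = 645 μL total → factor 645/45 = 14.333
Step 5: 160 μL brought to 400 μL → factor 400/160 = 2.5
Step 6: 55 μL + 8.5 mL = 8555 μL total → factor 8555/55 = 155.55
Product of known-step factors = 2.2148 × 10^6
Overall factor = 8.00 × 10^6 cells/mL / (0.181 cells/mL) = 4.4199 × 10^7
Step-2 factor = 4.4199 × 10^7 / 2.2148 × 10^6 = 19.956
v = 15 mL / 19.956 = 0.752 mL

0.752 mL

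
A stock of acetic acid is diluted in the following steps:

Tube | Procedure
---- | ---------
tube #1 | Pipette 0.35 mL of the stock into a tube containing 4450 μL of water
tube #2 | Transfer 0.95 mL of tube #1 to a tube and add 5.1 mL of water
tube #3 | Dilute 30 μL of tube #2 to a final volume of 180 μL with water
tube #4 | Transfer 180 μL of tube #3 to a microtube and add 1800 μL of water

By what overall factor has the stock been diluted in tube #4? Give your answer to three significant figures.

5.76 × 10^3

Step 1: 0.35 mL + 4450 μL = 4.8 mL total → factor 4.8/0.35 = 13.714
Step 2: 0.95 mL + 5.1 mL = 6.05 mL total → factor 6.05/0.95 = 6.3684
Step 3: 30 μL brought to 180 μL → factor 180/30 = 6
Step 4: 180 μL + 1800 μL = 1980 μL total → factor 1980/180 = 11
Overall dilution factor = 13.714 × 6.3684 × 6 × 11 = 5764.3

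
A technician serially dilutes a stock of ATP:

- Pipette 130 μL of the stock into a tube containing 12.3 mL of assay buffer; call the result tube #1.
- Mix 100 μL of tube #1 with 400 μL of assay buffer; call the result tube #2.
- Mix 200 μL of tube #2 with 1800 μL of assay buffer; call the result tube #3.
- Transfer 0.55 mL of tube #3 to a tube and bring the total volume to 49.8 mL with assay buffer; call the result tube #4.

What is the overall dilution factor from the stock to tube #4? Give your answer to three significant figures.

Step 1: 130 μL + 12.3 mL = 12430 μL total → factor 12430/130 = 95.615
Step 2: 100 μL + 400 μL = 500 μL total → factor 500/100 = 5
Step 3: 200 μL + 1800 μL = 2000 μL total → factor 2000/200 = 10
Step 4: 0.55 mL brought to 49.8 mL → factor 49.8/0.55 = 90.545
Overall dilution factor = 95.615 × 5 × 10 × 90.545 = 4.3288 × 10^5

4.33 × 10^5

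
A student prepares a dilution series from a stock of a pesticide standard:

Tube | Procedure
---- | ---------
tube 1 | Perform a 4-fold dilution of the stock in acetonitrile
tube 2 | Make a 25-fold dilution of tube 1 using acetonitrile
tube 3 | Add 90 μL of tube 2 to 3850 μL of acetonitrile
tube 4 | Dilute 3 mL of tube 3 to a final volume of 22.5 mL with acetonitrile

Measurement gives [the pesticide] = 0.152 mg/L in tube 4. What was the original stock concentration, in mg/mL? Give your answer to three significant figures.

Step 1: 4-fold → factor 4
Step 2: 25-fold → factor 25
Step 3: 90 μL + 3850 μL = 3940 μL total → factor 3940/90 = 43.778
Step 4: 3 mL brought to 22.5 mL → factor 22.5/3 = 7.5
Overall dilution factor = 4 × 25 × 43.778 × 7.5 = 32833
Stock = 0.152 mg/L × 32833 = 4991 mg/L = 4.99 mg/mL

4.99 mg/mL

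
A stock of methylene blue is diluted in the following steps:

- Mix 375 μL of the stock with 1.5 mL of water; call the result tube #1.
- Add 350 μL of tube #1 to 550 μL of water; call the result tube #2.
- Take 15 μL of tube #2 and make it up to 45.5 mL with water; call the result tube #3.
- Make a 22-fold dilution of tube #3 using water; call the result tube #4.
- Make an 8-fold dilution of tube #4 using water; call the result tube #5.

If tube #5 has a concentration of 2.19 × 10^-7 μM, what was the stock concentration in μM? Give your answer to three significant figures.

Step 1: 375 μL + 1.5 mL = 1875 μL total → factor 1875/375 = 5
Step 2: 350 μL + 550 μL = 900 μL total → factor 900/350 = 2.5714
Step 3: 15 μL brought to 45.5 mL → factor 45500/15 = 3033.3
Step 4: 22-fold → factor 22
Step 5: 8-fold → factor 8
Overall dilution factor = 5 × 2.5714 × 3033.3 × 22 × 8 = 6.864 × 10^6
Stock = 2.19 × 10^-7 μM × 6.864 × 10^6 = 1.50 μM

1.50 μM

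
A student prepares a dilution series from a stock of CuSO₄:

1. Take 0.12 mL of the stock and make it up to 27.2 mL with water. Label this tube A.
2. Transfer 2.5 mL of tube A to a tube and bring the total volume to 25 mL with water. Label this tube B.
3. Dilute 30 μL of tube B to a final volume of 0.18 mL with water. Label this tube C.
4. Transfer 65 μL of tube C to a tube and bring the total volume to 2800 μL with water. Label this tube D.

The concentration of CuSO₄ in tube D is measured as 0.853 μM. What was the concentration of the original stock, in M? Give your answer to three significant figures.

Step 1: 0.12 mL brought to 27.2 mL → factor 27.2/0.12 = 226.67
Step 2: 2.5 mL brought to 25 mL → factor 25/2.5 = 10
Step 3: 30 μL brought to 0.18 mL → factor 180/30 = 6
Step 4: 65 μL brought to 2800 μL → factor 2800/65 = 43.077
Overall dilution factor = 226.67 × 10 × 6 × 43.077 = 5.8585 × 10^5
Stock = 0.853 μM × 5.8585 × 10^5 = 4.997 × 10^5 μM = 0.500 M

0.500 M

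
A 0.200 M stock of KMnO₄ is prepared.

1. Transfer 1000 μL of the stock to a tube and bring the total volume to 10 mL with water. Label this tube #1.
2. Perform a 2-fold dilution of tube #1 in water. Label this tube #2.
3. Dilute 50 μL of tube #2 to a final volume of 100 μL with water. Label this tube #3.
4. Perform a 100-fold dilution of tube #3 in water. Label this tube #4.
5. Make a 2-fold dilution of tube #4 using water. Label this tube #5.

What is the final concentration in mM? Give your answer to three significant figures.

Step 1: 1000 μL brought to 10 mL → factor 10000/1000 = 10
Step 2: 2-fold → factor 2
Step 3: 50 μL brought to 100 μL → factor 100/50 = 2
Step 4: 100-fold → factor 100
Step 5: 2-fold → factor 2
Overall dilution factor = 10 × 2 × 2 × 100 × 2 = 8000
Final = 0.200 M / 8000 = 2.500 × 10^-5 M = 0.0250 mM

0.0250 mM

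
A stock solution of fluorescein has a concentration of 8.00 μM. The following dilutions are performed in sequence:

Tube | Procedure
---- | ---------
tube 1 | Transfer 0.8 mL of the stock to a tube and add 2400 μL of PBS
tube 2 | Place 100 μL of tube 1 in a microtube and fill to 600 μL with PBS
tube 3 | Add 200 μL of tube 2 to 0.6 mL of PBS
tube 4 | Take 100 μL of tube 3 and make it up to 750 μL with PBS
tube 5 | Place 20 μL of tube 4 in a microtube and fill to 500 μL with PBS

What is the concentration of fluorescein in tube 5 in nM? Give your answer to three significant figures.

Step 1: 0.8 mL + 2400 μL = 3.2 mL total → factor 3.2/0.8 = 4
Step 2: 100 μL brought to 600 μL → factor 600/100 = 6
Step 3: 200 μL + 0.6 mL = 800 μL total → factor 800/200 = 4
Step 4: 100 μL brought to 750 μL → factor 750/100 = 7.5
Step 5: 20 μL brought to 500 μL → factor 500/20 = 25
Overall dilution factor = 4 × 6 × 4 × 7.5 × 25 = 18000
Final = 8.00 μM / 18000 = 0.0004444 μM = 0.444 nM

0.444 nM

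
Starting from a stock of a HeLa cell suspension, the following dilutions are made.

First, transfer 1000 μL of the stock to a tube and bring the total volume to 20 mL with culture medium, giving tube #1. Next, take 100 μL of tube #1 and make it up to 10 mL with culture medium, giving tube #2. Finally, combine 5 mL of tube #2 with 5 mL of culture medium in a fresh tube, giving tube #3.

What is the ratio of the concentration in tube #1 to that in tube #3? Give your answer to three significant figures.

Step 1: 1000 μL brought to 20 mL → factor 20000/1000 = 20
Step 2: 100 μL brought to 10 mL → factor 10000/100 = 100
Step 3: 5 mL + 5 mL = 10 mL total → factor 10/5 = 2
Dilution factor to tube #1 = 20; to tube #3 = 4000
[tube #1]/[tube #3] = (factor to tube #3)/(factor to tube #1) = 4000/20 = 200

200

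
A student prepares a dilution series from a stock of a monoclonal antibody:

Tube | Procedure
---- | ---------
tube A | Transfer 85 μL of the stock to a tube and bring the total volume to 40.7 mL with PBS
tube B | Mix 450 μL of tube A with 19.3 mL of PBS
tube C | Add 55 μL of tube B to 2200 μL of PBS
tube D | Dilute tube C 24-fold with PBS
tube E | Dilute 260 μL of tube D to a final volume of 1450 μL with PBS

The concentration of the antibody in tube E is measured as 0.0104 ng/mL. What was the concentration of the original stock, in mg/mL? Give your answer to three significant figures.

1.20 mg/mL

Step 1: 85 μL brought to 40.7 mL → factor 40700/85 = 478.82
Step 2: 450 μL + 19.3 mL = 19750 μL total → factor 19750/450 = 43.889
Step 3: 55 μL + 2200 μL = 2255 μL total → factor 2255/55 = 41
Step 4: 24-fold → factor 24
Step 5: 260 μL brought to 1450 μL → factor 1450/260 = 5.5769
Overall dilution factor = 478.82 × 43.889 × 41 × 24 × 5.5769 = 1.1532 × 10^8
Stock = 0.0104 ng/mL × 1.1532 × 10^8 = 1.199 × 10^6 ng/mL = 1.20 mg/mL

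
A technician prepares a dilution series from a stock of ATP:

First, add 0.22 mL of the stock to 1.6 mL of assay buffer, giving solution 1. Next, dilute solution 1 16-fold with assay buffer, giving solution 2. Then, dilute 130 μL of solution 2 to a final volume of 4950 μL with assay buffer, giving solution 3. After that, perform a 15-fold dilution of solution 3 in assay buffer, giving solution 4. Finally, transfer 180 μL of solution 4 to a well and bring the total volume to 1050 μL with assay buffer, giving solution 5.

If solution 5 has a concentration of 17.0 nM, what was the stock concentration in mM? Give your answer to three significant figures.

Step 1: 0.22 mL + 1.6 mL = 1.82 mL total → factor 1.82/0.22 = 8.2727
Step 2: 16-fold → factor 16
Step 3: 130 μL brought to 4950 μL → factor 4950/130 = 38.077
Step 4: 15-fold → factor 15
Step 5: 180 μL brought to 1050 μL → factor 1050/180 = 5.8333
Overall dilution factor = 8.2727 × 16 × 38.077 × 15 × 5.8333 = 4.41 × 10^5
Stock = 17.0 nM × 4.41 × 10^5 = 7.497 × 10^6 nM = 7.50 mM

7.50 mM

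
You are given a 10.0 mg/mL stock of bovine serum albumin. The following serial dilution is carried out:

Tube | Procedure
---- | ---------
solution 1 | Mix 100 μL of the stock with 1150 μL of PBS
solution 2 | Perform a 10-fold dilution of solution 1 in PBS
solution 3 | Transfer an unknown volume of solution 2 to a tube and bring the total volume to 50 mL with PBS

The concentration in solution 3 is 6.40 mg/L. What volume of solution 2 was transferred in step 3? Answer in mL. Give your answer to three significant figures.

4.00 mL

Step 1: 100 μL + 1150 μL = 1250 μL total → factor 1250/100 = 12.5
Step 2: 10-fold → factor 10
Step 3: v brought to 50 mL → factor = 50 mL/v
Product of known-step factors = 125
Overall factor = 10.0 mg/mL / (6.40 mg/L) = 1562.5
Step-3 factor = 1562.5 / 125 = 12.5
v = 50 mL / 12.5 = 4.00 mL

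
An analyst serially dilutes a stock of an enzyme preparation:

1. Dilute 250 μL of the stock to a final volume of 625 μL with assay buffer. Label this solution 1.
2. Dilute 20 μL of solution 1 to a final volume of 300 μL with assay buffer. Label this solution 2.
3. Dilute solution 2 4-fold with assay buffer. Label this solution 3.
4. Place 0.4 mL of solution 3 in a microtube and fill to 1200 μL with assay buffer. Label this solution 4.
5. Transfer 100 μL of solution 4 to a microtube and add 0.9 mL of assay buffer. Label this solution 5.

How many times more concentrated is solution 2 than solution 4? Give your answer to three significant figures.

Step 1: 250 μL brought to 625 μL → factor 625/250 = 2.5
Step 2: 20 μL brought to 300 μL → factor 300/20 = 15
Step 3: 4-fold → factor 4
Step 4: 0.4 mL brought to 1200 μL → factor 1.2/0.4 = 3
Dilution factor to solution 2 = 37.5; to solution 4 = 450
[solution 2]/[solution 4] = (factor to solution 4)/(factor to solution 2) = 450/37.5 = 12.0

12.0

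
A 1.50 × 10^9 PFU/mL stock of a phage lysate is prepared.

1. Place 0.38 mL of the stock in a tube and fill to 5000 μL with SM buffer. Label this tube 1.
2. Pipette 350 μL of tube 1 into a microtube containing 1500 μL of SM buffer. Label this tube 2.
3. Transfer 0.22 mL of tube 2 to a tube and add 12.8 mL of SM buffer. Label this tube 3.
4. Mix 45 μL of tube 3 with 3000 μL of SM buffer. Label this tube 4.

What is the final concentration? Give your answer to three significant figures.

Step 1: 0.38 mL brought to 5000 μL → factor 5/0.38 = 13.158
Step 2: 350 μL + 1500 μL = 1850 μL total → factor 1850/350 = 5.2857
Step 3: 0.22 mL + 12.8 mL = 13.02 mL total → factor 13.02/0.22 = 59.182
Step 4: 45 μL + 3000 μL = 3045 μL total → factor 3045/45 = 67.667
Overall dilution factor = 13.158 × 5.2857 × 59.182 × 67.667 = 2.7852 × 10^5
Final = 1.50 × 10^9 PFU/mL / 2.7852 × 10^5 = 5.39 × 10^3 PFU/mL

5.39 × 10^3 PFU/mL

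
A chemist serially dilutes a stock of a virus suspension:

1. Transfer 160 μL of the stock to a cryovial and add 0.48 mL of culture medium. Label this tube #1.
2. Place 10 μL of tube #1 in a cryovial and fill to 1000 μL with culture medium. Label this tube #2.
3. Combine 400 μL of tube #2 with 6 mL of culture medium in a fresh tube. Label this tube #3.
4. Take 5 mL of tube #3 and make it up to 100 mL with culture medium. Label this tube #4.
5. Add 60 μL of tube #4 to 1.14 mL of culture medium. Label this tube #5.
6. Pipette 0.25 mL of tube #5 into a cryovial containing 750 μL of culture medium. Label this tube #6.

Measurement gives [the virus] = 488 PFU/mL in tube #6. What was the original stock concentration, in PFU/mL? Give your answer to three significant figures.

Step 1: 160 μL + 0.48 mL = 640 μL total → factor 640/160 = 4
Step 2: 10 μL brought to 1000 μL → factor 1000/10 = 100
Step 3: 400 μL + 6 mL = 6400 μL total → factor 6400/400 = 16
Step 4: 5 mL brought to 100 mL → factor 100/5 = 20
Step 5: 60 μL + 1.14 mL = 1200 μL total → factor 1200/60 = 20
Step 6: 0.25 mL + 750 μL = 1 mL total → factor 1/0.25 = 4
Overall dilution factor = 4 × 100 × 16 × 20 × 20 × 4 = 1.024 × 10^7
Stock = 488 PFU/mL × 1.024 × 10^7 = 5.00 × 10^9 PFU/mL

5.00 × 10^9 PFU/mL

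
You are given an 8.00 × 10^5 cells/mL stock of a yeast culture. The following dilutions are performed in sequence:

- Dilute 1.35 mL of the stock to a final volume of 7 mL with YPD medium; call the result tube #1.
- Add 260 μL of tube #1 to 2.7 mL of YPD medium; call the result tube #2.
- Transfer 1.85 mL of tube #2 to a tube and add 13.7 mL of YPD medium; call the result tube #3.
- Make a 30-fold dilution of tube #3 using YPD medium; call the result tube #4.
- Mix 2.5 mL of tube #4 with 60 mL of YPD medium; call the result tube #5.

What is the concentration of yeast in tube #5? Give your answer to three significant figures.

Step 1: 1.35 mL brought to 7 mL → factor 7/1.35 = 5.1852
Step 2: 260 μL + 2.7 mL = 2960 μL total → factor 2960/260 = 11.385
Step 3: 1.85 mL + 13.7 mL = 15.55 mL total → factor 15.55/1.85 = 8.4054
Step 4: 30-fold → factor 30
Step 5: 2.5 mL + 60 mL = 62.5 mL total → factor 62.5/2.5 = 25
Overall dilution factor = 5.1852 × 11.385 × 8.4054 × 30 × 25 = 3.7214 × 10^5
Final = 8.00 × 10^5 cells/mL / 3.7214 × 10^5 = 2.15 cells/mL

2.15 cells/mL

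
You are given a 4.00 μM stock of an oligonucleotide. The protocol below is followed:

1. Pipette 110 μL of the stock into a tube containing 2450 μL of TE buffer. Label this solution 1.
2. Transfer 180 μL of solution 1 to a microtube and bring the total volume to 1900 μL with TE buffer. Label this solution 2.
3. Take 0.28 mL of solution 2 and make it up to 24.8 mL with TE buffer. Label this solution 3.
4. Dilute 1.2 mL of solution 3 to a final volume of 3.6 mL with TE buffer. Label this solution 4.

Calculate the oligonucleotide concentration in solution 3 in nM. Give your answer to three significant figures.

0.184 nM

Step 1: 110 μL + 2450 μL = 2560 μL total → factor 2560/110 = 23.273
Step 2: 180 μL brought to 1900 μL → factor 1900/180 = 10.556
Step 3: 0.28 mL brought to 24.8 mL → factor 24.8/0.28 = 88.571
Dilution factor through solution 3 = 23.273 × 10.556 × 88.571 = 21758
[solution 3] = 4.00 μM / 21758 = 0.0001838 μM = 0.184 nM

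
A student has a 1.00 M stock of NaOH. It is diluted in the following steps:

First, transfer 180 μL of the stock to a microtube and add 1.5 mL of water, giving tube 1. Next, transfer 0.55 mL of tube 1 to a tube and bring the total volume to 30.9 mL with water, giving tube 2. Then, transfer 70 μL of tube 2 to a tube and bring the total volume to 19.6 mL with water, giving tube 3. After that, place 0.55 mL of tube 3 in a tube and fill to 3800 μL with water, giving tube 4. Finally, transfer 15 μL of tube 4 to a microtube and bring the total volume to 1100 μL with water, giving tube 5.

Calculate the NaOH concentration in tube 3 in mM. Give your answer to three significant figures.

Step 1: 180 μL + 1.5 mL = 1680 μL total → factor 1680/180 = 9.3333
Step 2: 0.55 mL brought to 30.9 mL → factor 30.9/0.55 = 56.182
Step 3: 70 μL brought to 19.6 mL → factor 19600/70 = 280
Dilution factor through tube 3 = 9.3333 × 56.182 × 280 = 1.4682 × 10^5
[tube 3] = 1.00 M / 1.4682 × 10^5 = 6.811 × 10^-6 M = 0.00681 mM

0.00681 mM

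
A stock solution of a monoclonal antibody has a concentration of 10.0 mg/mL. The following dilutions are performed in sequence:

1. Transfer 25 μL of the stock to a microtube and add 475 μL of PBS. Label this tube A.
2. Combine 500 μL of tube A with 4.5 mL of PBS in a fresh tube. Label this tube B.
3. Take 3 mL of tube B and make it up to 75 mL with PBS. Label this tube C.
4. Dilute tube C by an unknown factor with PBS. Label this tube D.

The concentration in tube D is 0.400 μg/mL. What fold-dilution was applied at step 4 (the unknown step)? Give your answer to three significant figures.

Step 1: 25 μL + 475 μL = 500 μL total → factor 500/25 = 20
Step 2: 500 μL + 4.5 mL = 5000 μL total → factor 5000/500 = 10
Step 3: 3 mL brought to 75 mL → factor 75/3 = 25
Step 4: unknown factor x
Product of known-step factors = 5000
Overall factor = 10.0 mg/mL / (0.400 μg/mL) = 25000
x = 25000 / 5000 = 5.00

5.00-fold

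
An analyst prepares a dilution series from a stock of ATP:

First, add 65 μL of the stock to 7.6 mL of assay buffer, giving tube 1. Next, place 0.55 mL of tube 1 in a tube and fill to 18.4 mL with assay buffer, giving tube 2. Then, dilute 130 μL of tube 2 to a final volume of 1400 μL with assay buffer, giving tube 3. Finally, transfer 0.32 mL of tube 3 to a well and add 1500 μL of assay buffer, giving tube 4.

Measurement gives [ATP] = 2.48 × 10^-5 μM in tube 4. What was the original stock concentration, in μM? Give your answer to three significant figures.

Step 1: 65 μL + 7.6 mL = 7665 μL total → factor 7665/65 = 117.92
Step 2: 0.55 mL brought to 18.4 mL → factor 18.4/0.55 = 33.455
Step 3: 130 μL brought to 1400 μL → factor 1400/130 = 10.769
Step 4: 0.32 mL + 1500 μL = 1.82 mL total → factor 1.82/0.32 = 5.6875
Overall dilution factor = 117.92 × 33.455 × 10.769 × 5.6875 = 2.4164 × 10^5
Stock = 2.48 × 10^-5 μM × 2.4164 × 10^5 = 5.99 μM

5.99 μM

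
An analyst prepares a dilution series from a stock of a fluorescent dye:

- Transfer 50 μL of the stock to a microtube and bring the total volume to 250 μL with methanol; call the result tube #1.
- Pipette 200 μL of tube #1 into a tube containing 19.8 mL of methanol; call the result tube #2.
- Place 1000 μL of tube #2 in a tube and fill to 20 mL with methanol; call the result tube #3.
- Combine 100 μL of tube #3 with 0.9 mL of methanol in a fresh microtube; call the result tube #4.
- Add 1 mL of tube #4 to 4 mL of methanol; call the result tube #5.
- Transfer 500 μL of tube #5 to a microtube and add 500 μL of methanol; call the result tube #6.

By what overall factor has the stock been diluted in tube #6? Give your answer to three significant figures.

1.00 × 10^6

Step 1: 50 μL brought to 250 μL → factor 250/50 = 5
Step 2: 200 μL + 19.8 mL = 20000 μL total → factor 20000/200 = 100
Step 3: 1000 μL brought to 20 mL → factor 20000/1000 = 20
Step 4: 100 μL + 0.9 mL = 1000 μL total → factor 1000/100 = 10
Step 5: 1 mL + 4 mL = 5 mL total → factor 5/1 = 5
Step 6: 500 μL + 500 μL = 1000 μL total → factor 1000/500 = 2
Overall dilution factor = 5 × 100 × 20 × 10 × 5 × 2 = 1 × 10^6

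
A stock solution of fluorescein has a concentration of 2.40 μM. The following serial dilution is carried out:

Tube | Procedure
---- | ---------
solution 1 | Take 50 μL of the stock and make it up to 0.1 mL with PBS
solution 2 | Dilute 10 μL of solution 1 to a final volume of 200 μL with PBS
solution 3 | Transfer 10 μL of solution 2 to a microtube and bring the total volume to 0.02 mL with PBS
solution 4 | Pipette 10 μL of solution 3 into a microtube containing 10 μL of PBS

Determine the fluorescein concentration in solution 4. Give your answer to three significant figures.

Step 1: 50 μL brought to 0.1 mL → factor 100/50 = 2
Step 2: 10 μL brought to 200 μL → factor 200/10 = 20
Step 3: 10 μL brought to 0.02 mL → factor 20/10 = 2
Step 4: 10 μL + 10 μL = 20 μL total → factor 20/10 = 2
Overall dilution factor = 2 × 20 × 2 × 2 = 160
Final = 2.40 μM / 160 = 0.0150 μM

0.0150 μM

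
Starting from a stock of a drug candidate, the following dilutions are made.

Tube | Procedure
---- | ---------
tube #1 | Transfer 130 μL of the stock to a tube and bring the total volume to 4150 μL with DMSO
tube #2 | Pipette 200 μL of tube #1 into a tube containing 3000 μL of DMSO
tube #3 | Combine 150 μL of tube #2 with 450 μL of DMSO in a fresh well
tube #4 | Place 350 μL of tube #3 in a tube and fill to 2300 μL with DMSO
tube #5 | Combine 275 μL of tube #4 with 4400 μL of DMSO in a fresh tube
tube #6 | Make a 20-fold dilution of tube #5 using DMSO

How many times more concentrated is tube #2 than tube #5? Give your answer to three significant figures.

447

Step 1: 130 μL brought to 4150 μL → factor 4150/130 = 31.923
Step 2: 200 μL + 3000 μL = 3200 μL total → factor 3200/200 = 16
Step 3: 150 μL + 450 μL = 600 μL total → factor 600/150 = 4
Step 4: 350 μL brought to 2300 μL → factor 2300/350 = 6.5714
Step 5: 275 μL + 4400 μL = 4675 μL total → factor 4675/275 = 17
Dilution factor to tube #2 = 510.77; to tube #5 = 2.2824 × 10^5
[tube #2]/[tube #5] = (factor to tube #5)/(factor to tube #2) = 2.2824 × 10^5/510.77 = 447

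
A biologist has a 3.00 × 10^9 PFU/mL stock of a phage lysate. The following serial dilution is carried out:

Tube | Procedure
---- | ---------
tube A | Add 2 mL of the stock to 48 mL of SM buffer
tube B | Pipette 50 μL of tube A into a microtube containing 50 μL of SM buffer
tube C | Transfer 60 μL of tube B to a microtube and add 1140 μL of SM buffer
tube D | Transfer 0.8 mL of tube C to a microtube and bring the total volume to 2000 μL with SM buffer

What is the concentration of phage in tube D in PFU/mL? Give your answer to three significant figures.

Step 1: 2 mL + 48 mL = 50 mL total → factor 50/2 = 25
Step 2: 50 μL + 50 μL = 100 μL total → factor 100/50 = 2
Step 3: 60 μL + 1140 μL = 1200 μL total → factor 1200/60 = 20
Step 4: 0.8 mL brought to 2000 μL → factor 2/0.8 = 2.5
Overall dilution factor = 25 × 2 × 20 × 2.5 = 2500
Final = 3.00 × 10^9 PFU/mL / 2500 = 1.20 × 10^6 PFU/mL

1.20 × 10^6 PFU/mL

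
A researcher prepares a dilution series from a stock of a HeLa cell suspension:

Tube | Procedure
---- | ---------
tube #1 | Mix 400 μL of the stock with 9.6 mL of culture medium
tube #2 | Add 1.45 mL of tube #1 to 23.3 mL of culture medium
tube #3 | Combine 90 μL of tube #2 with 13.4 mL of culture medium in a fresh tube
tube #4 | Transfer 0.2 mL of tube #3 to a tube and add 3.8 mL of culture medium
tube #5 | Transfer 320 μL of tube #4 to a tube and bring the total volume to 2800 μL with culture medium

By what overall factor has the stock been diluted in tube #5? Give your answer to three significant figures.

Step 1: 400 μL + 9.6 mL = 10000 μL total → factor 10000/400 = 25
Step 2: 1.45 mL + 23.3 mL = 24.75 mL total → factor 24.75/1.45 = 17.069
Step 3: 90 μL + 13.4 mL = 13490 μL total → factor 13490/90 = 149.89
Step 4: 0.2 mL + 3.8 mL = 4 mL total → factor 4/0.2 = 20
Step 5: 320 μL brought to 2800 μL → factor 2800/320 = 8.75
Overall dilution factor = 25 × 17.069 × 149.89 × 20 × 8.75 = 1.1193 × 10^7

1.12 × 10^7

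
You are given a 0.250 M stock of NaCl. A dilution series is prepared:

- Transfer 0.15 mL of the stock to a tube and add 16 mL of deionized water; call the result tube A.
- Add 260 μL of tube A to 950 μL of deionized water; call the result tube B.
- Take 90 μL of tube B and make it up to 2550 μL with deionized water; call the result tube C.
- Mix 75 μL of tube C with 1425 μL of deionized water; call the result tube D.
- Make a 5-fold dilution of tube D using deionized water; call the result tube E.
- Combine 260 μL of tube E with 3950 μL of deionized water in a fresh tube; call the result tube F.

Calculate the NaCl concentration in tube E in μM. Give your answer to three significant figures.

Step 1: 0.15 mL + 16 mL = 16.15 mL total → factor 16.15/0.15 = 107.67
Step 2: 260 μL + 950 μL = 1210 μL total → factor 1210/260 = 4.6538
Step 3: 90 μL brought to 2550 μL → factor 2550/90 = 28.333
Step 4: 75 μL + 1425 μL = 1500 μL total → factor 1500/75 = 20
Step 5: 5-fold → factor 5
Dilution factor through tube E = 107.67 × 4.6538 × 28.333 × 20 × 5 = 1.4197 × 10^6
[tube E] = 0.250 M / 1.4197 × 10^6 = 1.761 × 10^-7 M = 0.176 μM

0.176 μM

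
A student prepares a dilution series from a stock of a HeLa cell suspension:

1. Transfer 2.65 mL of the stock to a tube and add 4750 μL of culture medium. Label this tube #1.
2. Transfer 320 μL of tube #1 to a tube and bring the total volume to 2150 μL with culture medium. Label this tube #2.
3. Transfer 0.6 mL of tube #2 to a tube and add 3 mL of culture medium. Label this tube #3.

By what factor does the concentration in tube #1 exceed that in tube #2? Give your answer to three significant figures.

6.72

Step 1: 2.65 mL + 4750 μL = 7.4 mL total → factor 7.4/2.65 = 2.7925
Step 2: 320 μL brought to 2150 μL → factor 2150/320 = 6.7188
Dilution factor to tube #1 = 2.7925; to tube #2 = 18.762
[tube #1]/[tube #2] = (factor to tube #2)/(factor to tube #1) = 18.762/2.7925 = 6.72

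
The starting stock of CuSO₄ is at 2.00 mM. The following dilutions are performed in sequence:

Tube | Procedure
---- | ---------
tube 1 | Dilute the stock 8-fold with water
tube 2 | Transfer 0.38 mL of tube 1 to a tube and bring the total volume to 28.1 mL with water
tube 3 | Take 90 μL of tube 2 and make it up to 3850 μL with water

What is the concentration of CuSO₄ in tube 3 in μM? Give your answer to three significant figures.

0.0790 μM

Step 1: 8-fold → factor 8
Step 2: 0.38 mL brought to 28.1 mL → factor 28.1/0.38 = 73.947
Step 3: 90 μL brought to 3850 μL → factor 3850/90 = 42.778
Overall dilution factor = 8 × 73.947 × 42.778 = 25306
Final = 2.00 mM / 25306 = 7.903 × 10^-5 mM = 0.0790 μM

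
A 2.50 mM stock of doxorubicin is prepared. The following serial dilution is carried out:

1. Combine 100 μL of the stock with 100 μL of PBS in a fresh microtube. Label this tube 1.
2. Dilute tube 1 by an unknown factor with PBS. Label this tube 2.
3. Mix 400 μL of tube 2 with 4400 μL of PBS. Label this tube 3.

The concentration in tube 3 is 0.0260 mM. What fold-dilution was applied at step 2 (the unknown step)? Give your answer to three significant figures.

Step 1: 100 μL + 100 μL = 200 μL total → factor 200/100 = 2
Step 2: unknown factor x
Step 3: 400 μL + 4400 μL = 4800 μL total → factor 4800/400 = 12
Product of known-step factors = 24
Overall factor = 2.50 mM / (0.0260 mM) = 96.154
x = 96.154 / 24 = 4.01

4.01-fold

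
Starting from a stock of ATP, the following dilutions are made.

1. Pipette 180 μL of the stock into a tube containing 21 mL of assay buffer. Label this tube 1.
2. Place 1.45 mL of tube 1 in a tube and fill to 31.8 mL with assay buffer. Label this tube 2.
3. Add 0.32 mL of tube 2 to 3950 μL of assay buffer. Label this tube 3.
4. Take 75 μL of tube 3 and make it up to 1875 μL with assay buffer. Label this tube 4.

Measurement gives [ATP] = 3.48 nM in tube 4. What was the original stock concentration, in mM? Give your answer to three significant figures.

Step 1: 180 μL + 21 mL = 21180 μL total → factor 21180/180 = 117.67
Step 2: 1.45 mL brought to 31.8 mL → factor 31.8/1.45 = 21.931
Step 3: 0.32 mL + 3950 μL = 4.27 mL total → factor 4.27/0.32 = 13.344
Step 4: 75 μL brought to 1875 μL → factor 1875/75 = 25
Overall dilution factor = 117.67 × 21.931 × 13.344 × 25 = 8.6086 × 10^5
Stock = 3.48 nM × 8.6086 × 10^5 = 2.996 × 10^6 nM = 3.00 mM

3.00 mM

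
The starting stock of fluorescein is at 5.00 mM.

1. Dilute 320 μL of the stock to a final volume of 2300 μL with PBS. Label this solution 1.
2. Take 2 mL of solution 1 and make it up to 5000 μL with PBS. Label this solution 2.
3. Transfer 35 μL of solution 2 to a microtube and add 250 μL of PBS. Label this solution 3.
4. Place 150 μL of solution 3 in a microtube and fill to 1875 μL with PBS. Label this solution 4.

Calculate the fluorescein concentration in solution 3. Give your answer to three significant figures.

0.0342 mM

Step 1: 320 μL brought to 2300 μL → factor 2300/320 = 7.1875
Step 2: 2 mL brought to 5000 μL → factor 5/2 = 2.5
Step 3: 35 μL + 250 μL = 285 μL total → factor 285/35 = 8.1429
Dilution factor through solution 3 = 7.1875 × 2.5 × 8.1429 = 146.32
[solution 3] = 5.00 mM / 146.32 = 0.0342 mM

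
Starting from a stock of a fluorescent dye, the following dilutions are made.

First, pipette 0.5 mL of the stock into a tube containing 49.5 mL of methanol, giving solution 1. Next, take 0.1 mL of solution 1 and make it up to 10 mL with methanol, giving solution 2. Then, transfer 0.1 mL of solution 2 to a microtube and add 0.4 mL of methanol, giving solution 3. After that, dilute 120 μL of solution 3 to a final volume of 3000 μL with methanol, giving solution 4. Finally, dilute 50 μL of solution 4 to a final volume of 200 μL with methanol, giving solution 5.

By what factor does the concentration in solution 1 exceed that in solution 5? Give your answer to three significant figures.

5.00 × 10^4

Step 1: 0.5 mL + 49.5 mL = 50 mL total → factor 50/0.5 = 100
Step 2: 0.1 mL brought to 10 mL → factor 10/0.1 = 100
Step 3: 0.1 mL + 0.4 mL = 0.5 mL total → factor 0.5/0.1 = 5
Step 4: 120 μL brought to 3000 μL → factor 3000/120 = 25
Step 5: 50 μL brought to 200 μL → factor 200/50 = 4
Dilution factor to solution 1 = 100; to solution 5 = 5 × 10^6
[solution 1]/[solution 5] = (factor to solution 5)/(factor to solution 1) = 5 × 10^6/100 = 5.00 × 10^4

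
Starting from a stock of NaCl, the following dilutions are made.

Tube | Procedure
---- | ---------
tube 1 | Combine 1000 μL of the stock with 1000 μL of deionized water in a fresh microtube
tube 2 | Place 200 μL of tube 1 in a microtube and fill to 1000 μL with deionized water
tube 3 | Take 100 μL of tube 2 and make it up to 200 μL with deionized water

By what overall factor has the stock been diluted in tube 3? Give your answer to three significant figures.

Step 1: 1000 μL + 1000 μL = 2000 μL total → factor 2000/1000 = 2
Step 2: 200 μL brought to 1000 μL → factor 1000/200 = 5
Step 3: 100 μL brought to 200 μL → factor 200/100 = 2
Overall dilution factor = 2 × 5 × 2 = 20

20.0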